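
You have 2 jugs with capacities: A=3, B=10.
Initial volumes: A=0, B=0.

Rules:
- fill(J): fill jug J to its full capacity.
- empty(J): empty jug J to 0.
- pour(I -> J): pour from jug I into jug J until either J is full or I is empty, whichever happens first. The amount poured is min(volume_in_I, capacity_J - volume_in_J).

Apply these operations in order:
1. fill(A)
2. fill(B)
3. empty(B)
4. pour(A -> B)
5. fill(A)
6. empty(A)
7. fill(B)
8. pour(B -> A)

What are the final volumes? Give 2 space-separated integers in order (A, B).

Step 1: fill(A) -> (A=3 B=0)
Step 2: fill(B) -> (A=3 B=10)
Step 3: empty(B) -> (A=3 B=0)
Step 4: pour(A -> B) -> (A=0 B=3)
Step 5: fill(A) -> (A=3 B=3)
Step 6: empty(A) -> (A=0 B=3)
Step 7: fill(B) -> (A=0 B=10)
Step 8: pour(B -> A) -> (A=3 B=7)

Answer: 3 7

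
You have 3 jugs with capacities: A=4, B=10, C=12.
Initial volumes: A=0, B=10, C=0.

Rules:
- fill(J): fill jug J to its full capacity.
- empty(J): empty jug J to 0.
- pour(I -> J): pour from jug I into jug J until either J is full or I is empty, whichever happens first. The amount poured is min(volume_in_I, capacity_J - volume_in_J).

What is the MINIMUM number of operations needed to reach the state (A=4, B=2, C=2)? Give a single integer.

BFS from (A=0, B=10, C=0). One shortest path:
  1. empty(B) -> (A=0 B=0 C=0)
  2. fill(C) -> (A=0 B=0 C=12)
  3. pour(C -> B) -> (A=0 B=10 C=2)
  4. pour(B -> A) -> (A=4 B=6 C=2)
  5. empty(A) -> (A=0 B=6 C=2)
  6. pour(B -> A) -> (A=4 B=2 C=2)
Reached target in 6 moves.

Answer: 6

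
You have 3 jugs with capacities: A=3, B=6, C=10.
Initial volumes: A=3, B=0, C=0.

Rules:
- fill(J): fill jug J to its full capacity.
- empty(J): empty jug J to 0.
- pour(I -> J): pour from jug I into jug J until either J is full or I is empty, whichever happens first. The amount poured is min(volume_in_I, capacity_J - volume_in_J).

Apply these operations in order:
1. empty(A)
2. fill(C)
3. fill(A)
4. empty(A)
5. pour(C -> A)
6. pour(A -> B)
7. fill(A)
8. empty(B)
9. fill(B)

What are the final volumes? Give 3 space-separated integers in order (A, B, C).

Answer: 3 6 7

Derivation:
Step 1: empty(A) -> (A=0 B=0 C=0)
Step 2: fill(C) -> (A=0 B=0 C=10)
Step 3: fill(A) -> (A=3 B=0 C=10)
Step 4: empty(A) -> (A=0 B=0 C=10)
Step 5: pour(C -> A) -> (A=3 B=0 C=7)
Step 6: pour(A -> B) -> (A=0 B=3 C=7)
Step 7: fill(A) -> (A=3 B=3 C=7)
Step 8: empty(B) -> (A=3 B=0 C=7)
Step 9: fill(B) -> (A=3 B=6 C=7)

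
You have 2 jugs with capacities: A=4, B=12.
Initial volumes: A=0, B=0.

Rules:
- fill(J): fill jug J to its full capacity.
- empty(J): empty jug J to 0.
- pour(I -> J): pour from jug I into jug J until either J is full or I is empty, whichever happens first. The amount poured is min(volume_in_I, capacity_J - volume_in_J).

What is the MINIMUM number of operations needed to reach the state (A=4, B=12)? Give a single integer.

Answer: 2

Derivation:
BFS from (A=0, B=0). One shortest path:
  1. fill(A) -> (A=4 B=0)
  2. fill(B) -> (A=4 B=12)
Reached target in 2 moves.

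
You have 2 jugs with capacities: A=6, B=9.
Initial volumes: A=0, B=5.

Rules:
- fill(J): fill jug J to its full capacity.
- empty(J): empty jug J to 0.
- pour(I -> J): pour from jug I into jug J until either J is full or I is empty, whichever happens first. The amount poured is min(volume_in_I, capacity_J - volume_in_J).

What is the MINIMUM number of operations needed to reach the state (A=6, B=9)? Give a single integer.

Answer: 2

Derivation:
BFS from (A=0, B=5). One shortest path:
  1. fill(A) -> (A=6 B=5)
  2. fill(B) -> (A=6 B=9)
Reached target in 2 moves.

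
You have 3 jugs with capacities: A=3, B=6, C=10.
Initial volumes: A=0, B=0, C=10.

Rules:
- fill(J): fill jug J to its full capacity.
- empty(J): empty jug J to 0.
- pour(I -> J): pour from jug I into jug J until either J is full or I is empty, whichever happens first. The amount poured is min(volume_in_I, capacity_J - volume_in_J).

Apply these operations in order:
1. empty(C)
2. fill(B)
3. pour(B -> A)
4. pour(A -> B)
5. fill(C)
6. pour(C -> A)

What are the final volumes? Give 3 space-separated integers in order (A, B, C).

Step 1: empty(C) -> (A=0 B=0 C=0)
Step 2: fill(B) -> (A=0 B=6 C=0)
Step 3: pour(B -> A) -> (A=3 B=3 C=0)
Step 4: pour(A -> B) -> (A=0 B=6 C=0)
Step 5: fill(C) -> (A=0 B=6 C=10)
Step 6: pour(C -> A) -> (A=3 B=6 C=7)

Answer: 3 6 7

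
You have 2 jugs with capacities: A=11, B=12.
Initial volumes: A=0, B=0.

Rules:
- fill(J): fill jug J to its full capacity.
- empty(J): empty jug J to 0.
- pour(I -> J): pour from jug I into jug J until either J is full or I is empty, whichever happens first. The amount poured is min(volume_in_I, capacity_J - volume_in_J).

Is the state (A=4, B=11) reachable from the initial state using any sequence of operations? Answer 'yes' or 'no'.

Answer: no

Derivation:
BFS explored all 46 reachable states.
Reachable set includes: (0,0), (0,1), (0,2), (0,3), (0,4), (0,5), (0,6), (0,7), (0,8), (0,9), (0,10), (0,11) ...
Target (A=4, B=11) not in reachable set → no.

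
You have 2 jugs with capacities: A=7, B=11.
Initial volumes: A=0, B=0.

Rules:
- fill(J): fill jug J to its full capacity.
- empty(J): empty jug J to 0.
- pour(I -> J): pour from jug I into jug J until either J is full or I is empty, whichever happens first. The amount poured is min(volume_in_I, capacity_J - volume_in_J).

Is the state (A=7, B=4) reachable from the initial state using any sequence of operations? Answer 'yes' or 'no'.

BFS from (A=0, B=0):
  1. fill(B) -> (A=0 B=11)
  2. pour(B -> A) -> (A=7 B=4)
Target reached → yes.

Answer: yes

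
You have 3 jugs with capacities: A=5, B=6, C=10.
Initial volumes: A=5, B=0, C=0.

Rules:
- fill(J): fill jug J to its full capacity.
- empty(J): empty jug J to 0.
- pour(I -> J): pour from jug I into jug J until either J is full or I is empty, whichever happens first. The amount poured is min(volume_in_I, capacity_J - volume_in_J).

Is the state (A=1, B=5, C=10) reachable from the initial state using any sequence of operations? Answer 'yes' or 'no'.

Answer: yes

Derivation:
BFS from (A=5, B=0, C=0):
  1. fill(B) -> (A=5 B=6 C=0)
  2. pour(B -> C) -> (A=5 B=0 C=6)
  3. pour(A -> B) -> (A=0 B=5 C=6)
  4. fill(A) -> (A=5 B=5 C=6)
  5. pour(A -> C) -> (A=1 B=5 C=10)
Target reached → yes.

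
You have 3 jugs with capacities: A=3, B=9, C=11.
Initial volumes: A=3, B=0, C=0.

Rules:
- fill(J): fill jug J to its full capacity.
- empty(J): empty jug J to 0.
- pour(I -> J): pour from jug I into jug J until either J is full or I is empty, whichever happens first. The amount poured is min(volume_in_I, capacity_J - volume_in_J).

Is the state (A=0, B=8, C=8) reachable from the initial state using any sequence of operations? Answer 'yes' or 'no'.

Answer: yes

Derivation:
BFS from (A=3, B=0, C=0):
  1. empty(A) -> (A=0 B=0 C=0)
  2. fill(C) -> (A=0 B=0 C=11)
  3. pour(C -> A) -> (A=3 B=0 C=8)
  4. empty(A) -> (A=0 B=0 C=8)
  5. pour(C -> B) -> (A=0 B=8 C=0)
  6. fill(C) -> (A=0 B=8 C=11)
  7. pour(C -> A) -> (A=3 B=8 C=8)
  8. empty(A) -> (A=0 B=8 C=8)
Target reached → yes.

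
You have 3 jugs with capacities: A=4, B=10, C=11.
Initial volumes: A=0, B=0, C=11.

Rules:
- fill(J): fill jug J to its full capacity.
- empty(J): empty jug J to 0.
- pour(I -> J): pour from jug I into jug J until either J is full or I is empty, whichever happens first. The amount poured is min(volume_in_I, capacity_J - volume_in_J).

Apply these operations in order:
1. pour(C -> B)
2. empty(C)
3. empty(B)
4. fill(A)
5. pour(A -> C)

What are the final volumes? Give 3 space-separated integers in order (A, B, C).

Step 1: pour(C -> B) -> (A=0 B=10 C=1)
Step 2: empty(C) -> (A=0 B=10 C=0)
Step 3: empty(B) -> (A=0 B=0 C=0)
Step 4: fill(A) -> (A=4 B=0 C=0)
Step 5: pour(A -> C) -> (A=0 B=0 C=4)

Answer: 0 0 4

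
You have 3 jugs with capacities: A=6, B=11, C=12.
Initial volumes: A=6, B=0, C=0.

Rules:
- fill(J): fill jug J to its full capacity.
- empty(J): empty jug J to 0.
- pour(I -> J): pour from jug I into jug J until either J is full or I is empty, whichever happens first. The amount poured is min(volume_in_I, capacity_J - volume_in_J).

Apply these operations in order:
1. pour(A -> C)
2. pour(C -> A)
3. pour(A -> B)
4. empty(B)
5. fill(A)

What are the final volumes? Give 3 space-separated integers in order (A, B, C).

Answer: 6 0 0

Derivation:
Step 1: pour(A -> C) -> (A=0 B=0 C=6)
Step 2: pour(C -> A) -> (A=6 B=0 C=0)
Step 3: pour(A -> B) -> (A=0 B=6 C=0)
Step 4: empty(B) -> (A=0 B=0 C=0)
Step 5: fill(A) -> (A=6 B=0 C=0)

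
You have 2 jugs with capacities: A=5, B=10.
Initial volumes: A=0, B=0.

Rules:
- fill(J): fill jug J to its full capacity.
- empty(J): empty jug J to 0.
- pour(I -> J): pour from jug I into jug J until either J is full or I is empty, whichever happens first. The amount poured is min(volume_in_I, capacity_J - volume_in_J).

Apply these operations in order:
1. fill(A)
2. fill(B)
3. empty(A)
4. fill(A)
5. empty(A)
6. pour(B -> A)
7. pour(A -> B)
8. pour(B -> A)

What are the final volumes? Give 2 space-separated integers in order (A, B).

Step 1: fill(A) -> (A=5 B=0)
Step 2: fill(B) -> (A=5 B=10)
Step 3: empty(A) -> (A=0 B=10)
Step 4: fill(A) -> (A=5 B=10)
Step 5: empty(A) -> (A=0 B=10)
Step 6: pour(B -> A) -> (A=5 B=5)
Step 7: pour(A -> B) -> (A=0 B=10)
Step 8: pour(B -> A) -> (A=5 B=5)

Answer: 5 5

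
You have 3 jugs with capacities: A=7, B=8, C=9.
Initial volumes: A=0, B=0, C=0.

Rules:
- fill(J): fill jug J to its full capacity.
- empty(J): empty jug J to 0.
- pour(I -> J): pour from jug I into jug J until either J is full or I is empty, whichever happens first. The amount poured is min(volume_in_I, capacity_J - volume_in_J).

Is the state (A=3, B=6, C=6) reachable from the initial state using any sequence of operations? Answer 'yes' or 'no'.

BFS explored all 384 reachable states.
Reachable set includes: (0,0,0), (0,0,1), (0,0,2), (0,0,3), (0,0,4), (0,0,5), (0,0,6), (0,0,7), (0,0,8), (0,0,9), (0,1,0), (0,1,1) ...
Target (A=3, B=6, C=6) not in reachable set → no.

Answer: no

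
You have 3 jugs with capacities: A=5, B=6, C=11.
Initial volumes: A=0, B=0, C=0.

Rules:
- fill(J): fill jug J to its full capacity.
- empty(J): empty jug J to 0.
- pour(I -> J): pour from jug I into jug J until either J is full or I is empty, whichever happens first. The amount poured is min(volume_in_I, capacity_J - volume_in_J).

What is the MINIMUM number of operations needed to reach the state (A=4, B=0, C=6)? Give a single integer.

Answer: 5

Derivation:
BFS from (A=0, B=0, C=0). One shortest path:
  1. fill(A) -> (A=5 B=0 C=0)
  2. pour(A -> B) -> (A=0 B=5 C=0)
  3. fill(A) -> (A=5 B=5 C=0)
  4. pour(A -> B) -> (A=4 B=6 C=0)
  5. pour(B -> C) -> (A=4 B=0 C=6)
Reached target in 5 moves.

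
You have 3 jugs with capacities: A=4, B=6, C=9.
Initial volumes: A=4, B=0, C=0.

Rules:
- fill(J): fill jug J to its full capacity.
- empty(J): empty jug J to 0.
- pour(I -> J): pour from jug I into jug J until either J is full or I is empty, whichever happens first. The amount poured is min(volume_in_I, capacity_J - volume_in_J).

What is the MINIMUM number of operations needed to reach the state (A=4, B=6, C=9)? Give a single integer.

BFS from (A=4, B=0, C=0). One shortest path:
  1. fill(B) -> (A=4 B=6 C=0)
  2. fill(C) -> (A=4 B=6 C=9)
Reached target in 2 moves.

Answer: 2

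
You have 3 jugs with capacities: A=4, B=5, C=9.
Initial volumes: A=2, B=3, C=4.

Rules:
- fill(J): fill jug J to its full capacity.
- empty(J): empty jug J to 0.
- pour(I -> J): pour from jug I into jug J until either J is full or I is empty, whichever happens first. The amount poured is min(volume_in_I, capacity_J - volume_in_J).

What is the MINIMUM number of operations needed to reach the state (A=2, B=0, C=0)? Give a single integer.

Answer: 2

Derivation:
BFS from (A=2, B=3, C=4). One shortest path:
  1. empty(B) -> (A=2 B=0 C=4)
  2. empty(C) -> (A=2 B=0 C=0)
Reached target in 2 moves.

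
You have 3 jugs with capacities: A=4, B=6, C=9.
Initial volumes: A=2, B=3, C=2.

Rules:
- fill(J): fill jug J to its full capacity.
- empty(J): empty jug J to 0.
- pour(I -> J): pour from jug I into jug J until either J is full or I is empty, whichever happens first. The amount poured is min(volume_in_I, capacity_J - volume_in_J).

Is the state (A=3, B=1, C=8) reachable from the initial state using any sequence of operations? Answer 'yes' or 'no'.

BFS explored all 231 reachable states.
Reachable set includes: (0,0,0), (0,0,1), (0,0,2), (0,0,3), (0,0,4), (0,0,5), (0,0,6), (0,0,7), (0,0,8), (0,0,9), (0,1,0), (0,1,1) ...
Target (A=3, B=1, C=8) not in reachable set → no.

Answer: no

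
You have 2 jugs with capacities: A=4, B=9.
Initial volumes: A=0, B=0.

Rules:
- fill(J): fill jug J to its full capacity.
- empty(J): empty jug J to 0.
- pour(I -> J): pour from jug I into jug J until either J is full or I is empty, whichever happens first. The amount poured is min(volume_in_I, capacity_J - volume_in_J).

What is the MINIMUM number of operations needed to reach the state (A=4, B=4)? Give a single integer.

Answer: 3

Derivation:
BFS from (A=0, B=0). One shortest path:
  1. fill(A) -> (A=4 B=0)
  2. pour(A -> B) -> (A=0 B=4)
  3. fill(A) -> (A=4 B=4)
Reached target in 3 moves.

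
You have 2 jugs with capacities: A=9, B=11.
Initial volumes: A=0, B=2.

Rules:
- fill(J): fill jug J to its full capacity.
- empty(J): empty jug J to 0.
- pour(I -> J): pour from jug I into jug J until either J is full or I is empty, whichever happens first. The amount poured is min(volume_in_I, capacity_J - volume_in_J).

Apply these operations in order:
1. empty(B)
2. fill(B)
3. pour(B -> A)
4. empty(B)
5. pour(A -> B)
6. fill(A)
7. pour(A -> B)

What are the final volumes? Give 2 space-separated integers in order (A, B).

Step 1: empty(B) -> (A=0 B=0)
Step 2: fill(B) -> (A=0 B=11)
Step 3: pour(B -> A) -> (A=9 B=2)
Step 4: empty(B) -> (A=9 B=0)
Step 5: pour(A -> B) -> (A=0 B=9)
Step 6: fill(A) -> (A=9 B=9)
Step 7: pour(A -> B) -> (A=7 B=11)

Answer: 7 11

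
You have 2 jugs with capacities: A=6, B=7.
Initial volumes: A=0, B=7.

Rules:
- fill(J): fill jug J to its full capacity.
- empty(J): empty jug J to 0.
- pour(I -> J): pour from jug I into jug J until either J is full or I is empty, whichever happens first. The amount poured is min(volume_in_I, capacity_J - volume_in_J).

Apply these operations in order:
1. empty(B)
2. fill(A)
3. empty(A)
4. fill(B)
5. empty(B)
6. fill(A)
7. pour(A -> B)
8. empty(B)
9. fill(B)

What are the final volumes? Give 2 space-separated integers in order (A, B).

Step 1: empty(B) -> (A=0 B=0)
Step 2: fill(A) -> (A=6 B=0)
Step 3: empty(A) -> (A=0 B=0)
Step 4: fill(B) -> (A=0 B=7)
Step 5: empty(B) -> (A=0 B=0)
Step 6: fill(A) -> (A=6 B=0)
Step 7: pour(A -> B) -> (A=0 B=6)
Step 8: empty(B) -> (A=0 B=0)
Step 9: fill(B) -> (A=0 B=7)

Answer: 0 7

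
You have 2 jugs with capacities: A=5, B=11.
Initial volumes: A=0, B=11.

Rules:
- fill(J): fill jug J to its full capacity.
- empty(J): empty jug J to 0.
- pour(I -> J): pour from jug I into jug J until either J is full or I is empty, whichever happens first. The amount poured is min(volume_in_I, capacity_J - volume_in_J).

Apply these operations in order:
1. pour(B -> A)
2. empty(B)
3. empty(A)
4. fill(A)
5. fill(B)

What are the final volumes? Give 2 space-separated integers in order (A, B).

Answer: 5 11

Derivation:
Step 1: pour(B -> A) -> (A=5 B=6)
Step 2: empty(B) -> (A=5 B=0)
Step 3: empty(A) -> (A=0 B=0)
Step 4: fill(A) -> (A=5 B=0)
Step 5: fill(B) -> (A=5 B=11)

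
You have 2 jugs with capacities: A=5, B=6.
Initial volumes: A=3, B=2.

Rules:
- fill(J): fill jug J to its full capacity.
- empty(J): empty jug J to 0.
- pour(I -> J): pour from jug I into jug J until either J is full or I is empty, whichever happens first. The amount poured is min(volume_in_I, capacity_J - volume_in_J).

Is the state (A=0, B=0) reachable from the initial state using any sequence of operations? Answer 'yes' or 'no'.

Answer: yes

Derivation:
BFS from (A=3, B=2):
  1. empty(A) -> (A=0 B=2)
  2. empty(B) -> (A=0 B=0)
Target reached → yes.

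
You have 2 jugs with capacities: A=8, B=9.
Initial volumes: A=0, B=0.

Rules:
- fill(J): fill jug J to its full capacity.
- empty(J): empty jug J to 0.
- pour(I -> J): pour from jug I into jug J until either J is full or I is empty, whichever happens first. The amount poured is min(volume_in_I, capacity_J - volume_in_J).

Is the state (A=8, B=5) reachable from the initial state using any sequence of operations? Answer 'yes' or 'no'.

Answer: yes

Derivation:
BFS from (A=0, B=0):
  1. fill(A) -> (A=8 B=0)
  2. pour(A -> B) -> (A=0 B=8)
  3. fill(A) -> (A=8 B=8)
  4. pour(A -> B) -> (A=7 B=9)
  5. empty(B) -> (A=7 B=0)
  6. pour(A -> B) -> (A=0 B=7)
  7. fill(A) -> (A=8 B=7)
  8. pour(A -> B) -> (A=6 B=9)
  9. empty(B) -> (A=6 B=0)
  10. pour(A -> B) -> (A=0 B=6)
  11. fill(A) -> (A=8 B=6)
  12. pour(A -> B) -> (A=5 B=9)
  13. empty(B) -> (A=5 B=0)
  14. pour(A -> B) -> (A=0 B=5)
  15. fill(A) -> (A=8 B=5)
Target reached → yes.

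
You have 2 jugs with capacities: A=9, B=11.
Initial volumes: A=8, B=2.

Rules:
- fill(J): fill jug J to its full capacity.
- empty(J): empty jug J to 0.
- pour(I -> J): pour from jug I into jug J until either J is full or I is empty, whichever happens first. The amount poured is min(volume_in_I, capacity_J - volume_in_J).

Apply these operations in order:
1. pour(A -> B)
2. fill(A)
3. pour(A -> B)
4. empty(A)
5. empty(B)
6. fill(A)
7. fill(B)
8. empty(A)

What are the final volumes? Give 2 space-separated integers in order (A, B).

Answer: 0 11

Derivation:
Step 1: pour(A -> B) -> (A=0 B=10)
Step 2: fill(A) -> (A=9 B=10)
Step 3: pour(A -> B) -> (A=8 B=11)
Step 4: empty(A) -> (A=0 B=11)
Step 5: empty(B) -> (A=0 B=0)
Step 6: fill(A) -> (A=9 B=0)
Step 7: fill(B) -> (A=9 B=11)
Step 8: empty(A) -> (A=0 B=11)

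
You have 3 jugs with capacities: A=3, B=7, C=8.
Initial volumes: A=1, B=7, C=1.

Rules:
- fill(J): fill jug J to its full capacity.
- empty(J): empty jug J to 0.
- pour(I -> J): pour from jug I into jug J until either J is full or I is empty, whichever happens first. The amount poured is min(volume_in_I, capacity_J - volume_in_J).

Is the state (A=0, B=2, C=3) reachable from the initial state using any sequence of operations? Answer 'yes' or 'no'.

BFS from (A=1, B=7, C=1):
  1. empty(B) -> (A=1 B=0 C=1)
  2. pour(A -> B) -> (A=0 B=1 C=1)
  3. fill(A) -> (A=3 B=1 C=1)
  4. pour(C -> B) -> (A=3 B=2 C=0)
  5. pour(A -> C) -> (A=0 B=2 C=3)
Target reached → yes.

Answer: yes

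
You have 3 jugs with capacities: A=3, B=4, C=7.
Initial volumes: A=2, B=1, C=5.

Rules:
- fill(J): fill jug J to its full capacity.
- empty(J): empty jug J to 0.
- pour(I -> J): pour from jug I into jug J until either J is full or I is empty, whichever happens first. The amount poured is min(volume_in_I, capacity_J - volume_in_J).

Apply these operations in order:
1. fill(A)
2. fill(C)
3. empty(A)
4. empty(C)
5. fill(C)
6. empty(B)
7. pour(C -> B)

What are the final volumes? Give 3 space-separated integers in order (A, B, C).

Answer: 0 4 3

Derivation:
Step 1: fill(A) -> (A=3 B=1 C=5)
Step 2: fill(C) -> (A=3 B=1 C=7)
Step 3: empty(A) -> (A=0 B=1 C=7)
Step 4: empty(C) -> (A=0 B=1 C=0)
Step 5: fill(C) -> (A=0 B=1 C=7)
Step 6: empty(B) -> (A=0 B=0 C=7)
Step 7: pour(C -> B) -> (A=0 B=4 C=3)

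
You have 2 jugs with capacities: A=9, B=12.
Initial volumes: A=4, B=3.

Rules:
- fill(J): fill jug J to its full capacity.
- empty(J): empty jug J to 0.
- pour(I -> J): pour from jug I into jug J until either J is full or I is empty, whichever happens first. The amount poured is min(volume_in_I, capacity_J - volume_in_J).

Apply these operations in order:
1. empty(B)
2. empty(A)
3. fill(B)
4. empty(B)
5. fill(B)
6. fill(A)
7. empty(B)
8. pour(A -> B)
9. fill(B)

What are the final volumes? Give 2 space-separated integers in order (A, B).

Step 1: empty(B) -> (A=4 B=0)
Step 2: empty(A) -> (A=0 B=0)
Step 3: fill(B) -> (A=0 B=12)
Step 4: empty(B) -> (A=0 B=0)
Step 5: fill(B) -> (A=0 B=12)
Step 6: fill(A) -> (A=9 B=12)
Step 7: empty(B) -> (A=9 B=0)
Step 8: pour(A -> B) -> (A=0 B=9)
Step 9: fill(B) -> (A=0 B=12)

Answer: 0 12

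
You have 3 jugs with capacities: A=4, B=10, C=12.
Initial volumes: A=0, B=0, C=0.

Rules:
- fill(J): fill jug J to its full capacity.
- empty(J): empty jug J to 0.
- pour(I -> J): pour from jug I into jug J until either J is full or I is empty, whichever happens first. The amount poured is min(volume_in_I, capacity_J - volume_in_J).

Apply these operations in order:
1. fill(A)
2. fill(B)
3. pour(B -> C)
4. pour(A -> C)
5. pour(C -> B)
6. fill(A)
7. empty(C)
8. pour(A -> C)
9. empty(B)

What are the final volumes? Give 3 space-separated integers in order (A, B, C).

Step 1: fill(A) -> (A=4 B=0 C=0)
Step 2: fill(B) -> (A=4 B=10 C=0)
Step 3: pour(B -> C) -> (A=4 B=0 C=10)
Step 4: pour(A -> C) -> (A=2 B=0 C=12)
Step 5: pour(C -> B) -> (A=2 B=10 C=2)
Step 6: fill(A) -> (A=4 B=10 C=2)
Step 7: empty(C) -> (A=4 B=10 C=0)
Step 8: pour(A -> C) -> (A=0 B=10 C=4)
Step 9: empty(B) -> (A=0 B=0 C=4)

Answer: 0 0 4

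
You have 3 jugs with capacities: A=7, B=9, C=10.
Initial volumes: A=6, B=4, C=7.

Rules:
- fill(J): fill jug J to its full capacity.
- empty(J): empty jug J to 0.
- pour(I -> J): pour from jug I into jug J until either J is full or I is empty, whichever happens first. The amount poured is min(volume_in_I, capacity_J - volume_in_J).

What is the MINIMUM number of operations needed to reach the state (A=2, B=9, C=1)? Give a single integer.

Answer: 5

Derivation:
BFS from (A=6, B=4, C=7). One shortest path:
  1. fill(A) -> (A=7 B=4 C=7)
  2. fill(C) -> (A=7 B=4 C=10)
  3. pour(A -> B) -> (A=2 B=9 C=10)
  4. empty(B) -> (A=2 B=0 C=10)
  5. pour(C -> B) -> (A=2 B=9 C=1)
Reached target in 5 moves.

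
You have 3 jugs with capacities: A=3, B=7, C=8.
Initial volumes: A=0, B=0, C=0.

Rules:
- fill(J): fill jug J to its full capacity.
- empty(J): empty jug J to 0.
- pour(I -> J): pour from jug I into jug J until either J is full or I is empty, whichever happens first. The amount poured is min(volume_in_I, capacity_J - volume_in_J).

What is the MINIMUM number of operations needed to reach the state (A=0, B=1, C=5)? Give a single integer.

Answer: 7

Derivation:
BFS from (A=0, B=0, C=0). One shortest path:
  1. fill(C) -> (A=0 B=0 C=8)
  2. pour(C -> B) -> (A=0 B=7 C=1)
  3. empty(B) -> (A=0 B=0 C=1)
  4. pour(C -> B) -> (A=0 B=1 C=0)
  5. fill(C) -> (A=0 B=1 C=8)
  6. pour(C -> A) -> (A=3 B=1 C=5)
  7. empty(A) -> (A=0 B=1 C=5)
Reached target in 7 moves.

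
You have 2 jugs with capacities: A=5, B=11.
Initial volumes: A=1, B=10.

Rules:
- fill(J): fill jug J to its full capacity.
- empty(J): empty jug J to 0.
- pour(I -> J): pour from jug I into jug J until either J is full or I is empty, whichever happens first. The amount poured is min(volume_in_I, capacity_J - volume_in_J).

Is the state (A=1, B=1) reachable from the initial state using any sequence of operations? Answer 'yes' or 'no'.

BFS explored all 33 reachable states.
Reachable set includes: (0,0), (0,1), (0,2), (0,3), (0,4), (0,5), (0,6), (0,7), (0,8), (0,9), (0,10), (0,11) ...
Target (A=1, B=1) not in reachable set → no.

Answer: no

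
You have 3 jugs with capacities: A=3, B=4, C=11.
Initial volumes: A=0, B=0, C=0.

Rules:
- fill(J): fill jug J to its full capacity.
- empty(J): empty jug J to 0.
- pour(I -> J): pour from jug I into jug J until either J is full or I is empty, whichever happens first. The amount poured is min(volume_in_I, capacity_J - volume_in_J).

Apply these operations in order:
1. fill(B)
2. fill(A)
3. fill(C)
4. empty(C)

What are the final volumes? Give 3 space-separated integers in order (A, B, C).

Answer: 3 4 0

Derivation:
Step 1: fill(B) -> (A=0 B=4 C=0)
Step 2: fill(A) -> (A=3 B=4 C=0)
Step 3: fill(C) -> (A=3 B=4 C=11)
Step 4: empty(C) -> (A=3 B=4 C=0)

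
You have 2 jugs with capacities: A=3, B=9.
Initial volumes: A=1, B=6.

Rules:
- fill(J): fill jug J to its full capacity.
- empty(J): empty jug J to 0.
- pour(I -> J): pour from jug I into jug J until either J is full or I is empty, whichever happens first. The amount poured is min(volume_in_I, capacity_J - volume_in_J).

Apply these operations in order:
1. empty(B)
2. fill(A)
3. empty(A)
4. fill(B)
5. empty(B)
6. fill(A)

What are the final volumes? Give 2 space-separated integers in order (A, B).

Answer: 3 0

Derivation:
Step 1: empty(B) -> (A=1 B=0)
Step 2: fill(A) -> (A=3 B=0)
Step 3: empty(A) -> (A=0 B=0)
Step 4: fill(B) -> (A=0 B=9)
Step 5: empty(B) -> (A=0 B=0)
Step 6: fill(A) -> (A=3 B=0)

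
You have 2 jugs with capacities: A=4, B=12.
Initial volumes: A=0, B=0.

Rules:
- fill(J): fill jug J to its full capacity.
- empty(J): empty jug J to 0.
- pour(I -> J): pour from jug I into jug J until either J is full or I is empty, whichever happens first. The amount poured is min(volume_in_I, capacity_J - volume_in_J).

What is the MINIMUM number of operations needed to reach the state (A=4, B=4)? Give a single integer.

Answer: 3

Derivation:
BFS from (A=0, B=0). One shortest path:
  1. fill(A) -> (A=4 B=0)
  2. pour(A -> B) -> (A=0 B=4)
  3. fill(A) -> (A=4 B=4)
Reached target in 3 moves.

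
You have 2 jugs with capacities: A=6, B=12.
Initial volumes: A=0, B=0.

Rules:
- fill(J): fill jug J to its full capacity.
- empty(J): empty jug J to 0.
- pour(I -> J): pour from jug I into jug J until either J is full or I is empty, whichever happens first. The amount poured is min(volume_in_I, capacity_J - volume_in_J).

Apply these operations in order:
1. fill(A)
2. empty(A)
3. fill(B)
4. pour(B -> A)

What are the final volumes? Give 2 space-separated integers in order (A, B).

Step 1: fill(A) -> (A=6 B=0)
Step 2: empty(A) -> (A=0 B=0)
Step 3: fill(B) -> (A=0 B=12)
Step 4: pour(B -> A) -> (A=6 B=6)

Answer: 6 6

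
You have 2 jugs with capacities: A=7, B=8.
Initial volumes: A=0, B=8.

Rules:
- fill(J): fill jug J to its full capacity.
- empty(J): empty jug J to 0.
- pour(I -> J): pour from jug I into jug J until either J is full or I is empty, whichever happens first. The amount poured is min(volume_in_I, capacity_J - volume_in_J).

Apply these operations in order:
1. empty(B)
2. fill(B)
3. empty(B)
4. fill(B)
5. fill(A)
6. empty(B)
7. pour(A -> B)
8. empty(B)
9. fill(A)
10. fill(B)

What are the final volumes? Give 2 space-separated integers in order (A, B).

Step 1: empty(B) -> (A=0 B=0)
Step 2: fill(B) -> (A=0 B=8)
Step 3: empty(B) -> (A=0 B=0)
Step 4: fill(B) -> (A=0 B=8)
Step 5: fill(A) -> (A=7 B=8)
Step 6: empty(B) -> (A=7 B=0)
Step 7: pour(A -> B) -> (A=0 B=7)
Step 8: empty(B) -> (A=0 B=0)
Step 9: fill(A) -> (A=7 B=0)
Step 10: fill(B) -> (A=7 B=8)

Answer: 7 8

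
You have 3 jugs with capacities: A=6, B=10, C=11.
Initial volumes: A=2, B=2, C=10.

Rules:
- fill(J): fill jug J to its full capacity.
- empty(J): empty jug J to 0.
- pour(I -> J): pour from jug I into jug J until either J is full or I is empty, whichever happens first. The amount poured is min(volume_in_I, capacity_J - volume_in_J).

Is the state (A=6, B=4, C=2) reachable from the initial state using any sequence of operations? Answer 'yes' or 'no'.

BFS from (A=2, B=2, C=10):
  1. empty(A) -> (A=0 B=2 C=10)
  2. pour(C -> B) -> (A=0 B=10 C=2)
  3. pour(B -> A) -> (A=6 B=4 C=2)
Target reached → yes.

Answer: yes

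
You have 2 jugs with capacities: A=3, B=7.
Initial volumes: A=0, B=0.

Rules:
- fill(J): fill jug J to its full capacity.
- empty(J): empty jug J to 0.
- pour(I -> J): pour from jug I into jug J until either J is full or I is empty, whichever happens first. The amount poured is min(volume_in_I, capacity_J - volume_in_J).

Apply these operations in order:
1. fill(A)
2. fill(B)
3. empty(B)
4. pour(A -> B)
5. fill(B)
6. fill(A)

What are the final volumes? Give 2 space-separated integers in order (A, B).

Step 1: fill(A) -> (A=3 B=0)
Step 2: fill(B) -> (A=3 B=7)
Step 3: empty(B) -> (A=3 B=0)
Step 4: pour(A -> B) -> (A=0 B=3)
Step 5: fill(B) -> (A=0 B=7)
Step 6: fill(A) -> (A=3 B=7)

Answer: 3 7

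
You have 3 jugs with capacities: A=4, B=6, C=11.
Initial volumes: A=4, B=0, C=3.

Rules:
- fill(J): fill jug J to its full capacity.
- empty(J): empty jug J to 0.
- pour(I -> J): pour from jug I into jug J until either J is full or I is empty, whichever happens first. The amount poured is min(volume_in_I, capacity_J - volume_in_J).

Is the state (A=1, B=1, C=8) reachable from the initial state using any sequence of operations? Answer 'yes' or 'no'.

BFS explored all 270 reachable states.
Reachable set includes: (0,0,0), (0,0,1), (0,0,2), (0,0,3), (0,0,4), (0,0,5), (0,0,6), (0,0,7), (0,0,8), (0,0,9), (0,0,10), (0,0,11) ...
Target (A=1, B=1, C=8) not in reachable set → no.

Answer: no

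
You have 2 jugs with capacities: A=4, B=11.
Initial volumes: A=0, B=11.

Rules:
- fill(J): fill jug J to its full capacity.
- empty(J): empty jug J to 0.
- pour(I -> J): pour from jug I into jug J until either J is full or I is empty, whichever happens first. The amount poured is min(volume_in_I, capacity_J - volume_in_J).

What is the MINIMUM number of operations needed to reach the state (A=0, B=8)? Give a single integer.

BFS from (A=0, B=11). One shortest path:
  1. fill(A) -> (A=4 B=11)
  2. empty(B) -> (A=4 B=0)
  3. pour(A -> B) -> (A=0 B=4)
  4. fill(A) -> (A=4 B=4)
  5. pour(A -> B) -> (A=0 B=8)
Reached target in 5 moves.

Answer: 5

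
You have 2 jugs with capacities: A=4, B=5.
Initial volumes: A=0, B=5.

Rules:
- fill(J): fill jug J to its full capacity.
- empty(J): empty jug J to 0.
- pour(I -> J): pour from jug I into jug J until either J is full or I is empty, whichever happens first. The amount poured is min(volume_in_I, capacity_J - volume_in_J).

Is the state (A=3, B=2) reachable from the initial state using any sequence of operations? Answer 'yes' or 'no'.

BFS explored all 18 reachable states.
Reachable set includes: (0,0), (0,1), (0,2), (0,3), (0,4), (0,5), (1,0), (1,5), (2,0), (2,5), (3,0), (3,5) ...
Target (A=3, B=2) not in reachable set → no.

Answer: no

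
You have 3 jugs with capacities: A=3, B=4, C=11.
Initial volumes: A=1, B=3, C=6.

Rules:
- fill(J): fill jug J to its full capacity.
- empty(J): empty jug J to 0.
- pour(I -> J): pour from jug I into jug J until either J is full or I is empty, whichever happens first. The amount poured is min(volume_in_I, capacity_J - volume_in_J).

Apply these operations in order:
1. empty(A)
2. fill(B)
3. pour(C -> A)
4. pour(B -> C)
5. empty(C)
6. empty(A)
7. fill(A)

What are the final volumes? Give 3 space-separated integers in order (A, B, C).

Answer: 3 0 0

Derivation:
Step 1: empty(A) -> (A=0 B=3 C=6)
Step 2: fill(B) -> (A=0 B=4 C=6)
Step 3: pour(C -> A) -> (A=3 B=4 C=3)
Step 4: pour(B -> C) -> (A=3 B=0 C=7)
Step 5: empty(C) -> (A=3 B=0 C=0)
Step 6: empty(A) -> (A=0 B=0 C=0)
Step 7: fill(A) -> (A=3 B=0 C=0)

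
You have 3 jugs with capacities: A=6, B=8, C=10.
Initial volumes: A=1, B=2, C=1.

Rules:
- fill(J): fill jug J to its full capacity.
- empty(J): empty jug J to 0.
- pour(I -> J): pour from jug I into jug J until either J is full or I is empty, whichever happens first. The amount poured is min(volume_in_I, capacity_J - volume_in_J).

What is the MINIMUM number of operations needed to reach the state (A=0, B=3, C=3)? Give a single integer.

Answer: 4

Derivation:
BFS from (A=1, B=2, C=1). One shortest path:
  1. pour(B -> C) -> (A=1 B=0 C=3)
  2. fill(B) -> (A=1 B=8 C=3)
  3. pour(B -> A) -> (A=6 B=3 C=3)
  4. empty(A) -> (A=0 B=3 C=3)
Reached target in 4 moves.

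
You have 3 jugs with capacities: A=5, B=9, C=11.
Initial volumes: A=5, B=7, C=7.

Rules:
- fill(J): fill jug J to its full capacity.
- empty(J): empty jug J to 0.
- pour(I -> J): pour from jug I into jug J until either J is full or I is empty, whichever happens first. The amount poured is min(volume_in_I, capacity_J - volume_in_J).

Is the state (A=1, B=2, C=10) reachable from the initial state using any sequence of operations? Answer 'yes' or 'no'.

Answer: no

Derivation:
BFS explored all 400 reachable states.
Reachable set includes: (0,0,0), (0,0,1), (0,0,2), (0,0,3), (0,0,4), (0,0,5), (0,0,6), (0,0,7), (0,0,8), (0,0,9), (0,0,10), (0,0,11) ...
Target (A=1, B=2, C=10) not in reachable set → no.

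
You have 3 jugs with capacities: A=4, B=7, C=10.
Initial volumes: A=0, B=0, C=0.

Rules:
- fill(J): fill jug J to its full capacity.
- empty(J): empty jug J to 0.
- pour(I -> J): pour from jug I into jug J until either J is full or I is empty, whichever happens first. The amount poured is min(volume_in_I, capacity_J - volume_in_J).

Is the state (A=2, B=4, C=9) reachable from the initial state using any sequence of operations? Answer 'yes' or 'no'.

Answer: no

Derivation:
BFS explored all 278 reachable states.
Reachable set includes: (0,0,0), (0,0,1), (0,0,2), (0,0,3), (0,0,4), (0,0,5), (0,0,6), (0,0,7), (0,0,8), (0,0,9), (0,0,10), (0,1,0) ...
Target (A=2, B=4, C=9) not in reachable set → no.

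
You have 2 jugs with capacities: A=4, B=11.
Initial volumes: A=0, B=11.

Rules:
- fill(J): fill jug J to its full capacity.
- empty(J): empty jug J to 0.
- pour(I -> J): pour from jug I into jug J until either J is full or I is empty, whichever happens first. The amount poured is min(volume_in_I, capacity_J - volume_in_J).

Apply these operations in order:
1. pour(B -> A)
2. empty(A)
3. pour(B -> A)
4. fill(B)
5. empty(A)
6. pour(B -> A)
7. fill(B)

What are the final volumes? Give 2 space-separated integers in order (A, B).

Step 1: pour(B -> A) -> (A=4 B=7)
Step 2: empty(A) -> (A=0 B=7)
Step 3: pour(B -> A) -> (A=4 B=3)
Step 4: fill(B) -> (A=4 B=11)
Step 5: empty(A) -> (A=0 B=11)
Step 6: pour(B -> A) -> (A=4 B=7)
Step 7: fill(B) -> (A=4 B=11)

Answer: 4 11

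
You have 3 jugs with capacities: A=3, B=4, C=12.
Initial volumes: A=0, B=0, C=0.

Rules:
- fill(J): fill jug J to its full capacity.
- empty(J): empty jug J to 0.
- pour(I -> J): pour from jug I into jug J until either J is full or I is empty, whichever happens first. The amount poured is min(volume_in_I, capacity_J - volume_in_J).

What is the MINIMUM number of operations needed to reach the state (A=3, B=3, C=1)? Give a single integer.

Answer: 5

Derivation:
BFS from (A=0, B=0, C=0). One shortest path:
  1. fill(A) -> (A=3 B=0 C=0)
  2. fill(B) -> (A=3 B=4 C=0)
  3. pour(B -> C) -> (A=3 B=0 C=4)
  4. pour(A -> B) -> (A=0 B=3 C=4)
  5. pour(C -> A) -> (A=3 B=3 C=1)
Reached target in 5 moves.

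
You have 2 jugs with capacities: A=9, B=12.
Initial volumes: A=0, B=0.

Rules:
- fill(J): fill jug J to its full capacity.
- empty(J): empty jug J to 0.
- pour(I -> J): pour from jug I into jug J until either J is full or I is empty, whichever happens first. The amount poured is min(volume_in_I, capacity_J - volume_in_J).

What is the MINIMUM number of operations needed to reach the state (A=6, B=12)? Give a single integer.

BFS from (A=0, B=0). One shortest path:
  1. fill(A) -> (A=9 B=0)
  2. pour(A -> B) -> (A=0 B=9)
  3. fill(A) -> (A=9 B=9)
  4. pour(A -> B) -> (A=6 B=12)
Reached target in 4 moves.

Answer: 4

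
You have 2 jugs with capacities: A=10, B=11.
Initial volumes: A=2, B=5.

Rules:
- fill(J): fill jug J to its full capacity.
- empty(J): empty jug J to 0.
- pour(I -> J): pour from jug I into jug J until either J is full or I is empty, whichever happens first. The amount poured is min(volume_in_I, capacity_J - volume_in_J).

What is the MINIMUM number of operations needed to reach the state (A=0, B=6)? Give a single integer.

Answer: 5

Derivation:
BFS from (A=2, B=5). One shortest path:
  1. empty(A) -> (A=0 B=5)
  2. pour(B -> A) -> (A=5 B=0)
  3. fill(B) -> (A=5 B=11)
  4. pour(B -> A) -> (A=10 B=6)
  5. empty(A) -> (A=0 B=6)
Reached target in 5 moves.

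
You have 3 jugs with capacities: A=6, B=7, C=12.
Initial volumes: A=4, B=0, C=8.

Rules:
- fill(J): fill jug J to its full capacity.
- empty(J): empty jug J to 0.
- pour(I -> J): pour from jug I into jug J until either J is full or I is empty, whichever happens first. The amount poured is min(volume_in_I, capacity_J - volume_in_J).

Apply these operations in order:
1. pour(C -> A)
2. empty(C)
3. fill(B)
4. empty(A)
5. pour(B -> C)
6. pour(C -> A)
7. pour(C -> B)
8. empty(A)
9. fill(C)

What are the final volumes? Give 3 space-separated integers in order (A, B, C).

Step 1: pour(C -> A) -> (A=6 B=0 C=6)
Step 2: empty(C) -> (A=6 B=0 C=0)
Step 3: fill(B) -> (A=6 B=7 C=0)
Step 4: empty(A) -> (A=0 B=7 C=0)
Step 5: pour(B -> C) -> (A=0 B=0 C=7)
Step 6: pour(C -> A) -> (A=6 B=0 C=1)
Step 7: pour(C -> B) -> (A=6 B=1 C=0)
Step 8: empty(A) -> (A=0 B=1 C=0)
Step 9: fill(C) -> (A=0 B=1 C=12)

Answer: 0 1 12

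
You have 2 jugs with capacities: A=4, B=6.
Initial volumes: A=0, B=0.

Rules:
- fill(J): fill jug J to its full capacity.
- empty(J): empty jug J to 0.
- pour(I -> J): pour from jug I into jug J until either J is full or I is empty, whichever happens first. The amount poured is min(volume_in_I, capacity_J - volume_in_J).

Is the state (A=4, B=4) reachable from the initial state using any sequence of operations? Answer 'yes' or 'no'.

Answer: yes

Derivation:
BFS from (A=0, B=0):
  1. fill(A) -> (A=4 B=0)
  2. pour(A -> B) -> (A=0 B=4)
  3. fill(A) -> (A=4 B=4)
Target reached → yes.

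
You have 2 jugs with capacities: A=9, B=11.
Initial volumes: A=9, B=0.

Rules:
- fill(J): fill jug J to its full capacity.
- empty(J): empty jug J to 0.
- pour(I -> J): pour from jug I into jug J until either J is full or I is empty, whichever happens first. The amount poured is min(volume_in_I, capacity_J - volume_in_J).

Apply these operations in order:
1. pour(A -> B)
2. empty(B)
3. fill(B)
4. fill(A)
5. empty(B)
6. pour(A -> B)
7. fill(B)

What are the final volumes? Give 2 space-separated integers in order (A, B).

Answer: 0 11

Derivation:
Step 1: pour(A -> B) -> (A=0 B=9)
Step 2: empty(B) -> (A=0 B=0)
Step 3: fill(B) -> (A=0 B=11)
Step 4: fill(A) -> (A=9 B=11)
Step 5: empty(B) -> (A=9 B=0)
Step 6: pour(A -> B) -> (A=0 B=9)
Step 7: fill(B) -> (A=0 B=11)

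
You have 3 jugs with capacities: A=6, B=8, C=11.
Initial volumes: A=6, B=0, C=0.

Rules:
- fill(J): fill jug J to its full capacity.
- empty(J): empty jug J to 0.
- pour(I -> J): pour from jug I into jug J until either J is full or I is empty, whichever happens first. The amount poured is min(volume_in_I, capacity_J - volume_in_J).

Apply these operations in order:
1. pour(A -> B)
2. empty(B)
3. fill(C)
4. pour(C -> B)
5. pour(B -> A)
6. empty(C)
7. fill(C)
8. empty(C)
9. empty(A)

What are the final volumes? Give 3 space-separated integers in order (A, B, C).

Answer: 0 2 0

Derivation:
Step 1: pour(A -> B) -> (A=0 B=6 C=0)
Step 2: empty(B) -> (A=0 B=0 C=0)
Step 3: fill(C) -> (A=0 B=0 C=11)
Step 4: pour(C -> B) -> (A=0 B=8 C=3)
Step 5: pour(B -> A) -> (A=6 B=2 C=3)
Step 6: empty(C) -> (A=6 B=2 C=0)
Step 7: fill(C) -> (A=6 B=2 C=11)
Step 8: empty(C) -> (A=6 B=2 C=0)
Step 9: empty(A) -> (A=0 B=2 C=0)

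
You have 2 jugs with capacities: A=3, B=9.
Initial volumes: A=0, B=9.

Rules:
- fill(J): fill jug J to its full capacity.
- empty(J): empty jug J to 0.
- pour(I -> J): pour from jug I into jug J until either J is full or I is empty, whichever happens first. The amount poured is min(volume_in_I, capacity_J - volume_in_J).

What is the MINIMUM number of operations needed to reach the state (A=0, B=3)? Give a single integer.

BFS from (A=0, B=9). One shortest path:
  1. fill(A) -> (A=3 B=9)
  2. empty(B) -> (A=3 B=0)
  3. pour(A -> B) -> (A=0 B=3)
Reached target in 3 moves.

Answer: 3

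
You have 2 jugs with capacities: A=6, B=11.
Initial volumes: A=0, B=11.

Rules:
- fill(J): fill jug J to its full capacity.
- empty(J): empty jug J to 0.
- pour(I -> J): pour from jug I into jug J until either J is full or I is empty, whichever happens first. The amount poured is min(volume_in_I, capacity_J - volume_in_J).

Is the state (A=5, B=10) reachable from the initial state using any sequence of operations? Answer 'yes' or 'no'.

BFS explored all 34 reachable states.
Reachable set includes: (0,0), (0,1), (0,2), (0,3), (0,4), (0,5), (0,6), (0,7), (0,8), (0,9), (0,10), (0,11) ...
Target (A=5, B=10) not in reachable set → no.

Answer: no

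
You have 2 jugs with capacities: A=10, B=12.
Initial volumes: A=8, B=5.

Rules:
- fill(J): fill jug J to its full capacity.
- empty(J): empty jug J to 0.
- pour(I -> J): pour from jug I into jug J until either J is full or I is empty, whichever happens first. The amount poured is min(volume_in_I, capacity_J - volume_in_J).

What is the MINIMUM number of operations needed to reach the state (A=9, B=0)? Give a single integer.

BFS from (A=8, B=5). One shortest path:
  1. pour(A -> B) -> (A=1 B=12)
  2. empty(B) -> (A=1 B=0)
  3. pour(A -> B) -> (A=0 B=1)
  4. fill(A) -> (A=10 B=1)
  5. pour(A -> B) -> (A=0 B=11)
  6. fill(A) -> (A=10 B=11)
  7. pour(A -> B) -> (A=9 B=12)
  8. empty(B) -> (A=9 B=0)
Reached target in 8 moves.

Answer: 8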